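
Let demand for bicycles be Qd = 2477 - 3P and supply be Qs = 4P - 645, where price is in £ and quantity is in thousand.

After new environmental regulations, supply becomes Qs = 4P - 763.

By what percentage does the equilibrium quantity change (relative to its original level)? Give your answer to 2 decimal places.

-4.44

Before the shock: 2477 - 3P = 4P - 645 ⇒ 3122 = 7P ⇒ P = 446, Q = 1139.
After the shift, demand is Qd = 2477 - 3P and supply is Qs = 4P - 763.
Setting them equal: 2477 - 3P = 4P - 763 → 3240 = 7P, so P = 3240/7 ≈ 462.8571 and Q = 7619/7 ≈ 1088.4286.
%ΔQ = (1088.4286 − 1139) / 1139 × 100 = -4.44%.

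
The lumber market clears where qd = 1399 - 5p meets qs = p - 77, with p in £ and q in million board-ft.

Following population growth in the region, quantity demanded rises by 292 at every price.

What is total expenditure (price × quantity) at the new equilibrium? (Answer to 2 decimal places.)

64139.11

Solve the original market: 1399 - 5p = p - 77, hence p = 246 and q = 169.
With the change applied: demand qd = 1691 - 5p, supply qs = p - 77.
Equate the new curves: 1691 - 5p = p - 77, giving 1768 = 6p, p = 884/3 ≈ 294.6667, q = 653/3 ≈ 217.6667.
New expenditure = 294.6667 × 217.6667 = 64139.11.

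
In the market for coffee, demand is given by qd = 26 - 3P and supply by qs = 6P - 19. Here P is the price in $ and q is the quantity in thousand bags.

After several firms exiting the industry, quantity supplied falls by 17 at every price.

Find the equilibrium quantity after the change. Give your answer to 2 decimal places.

5.33

Before the shock: 26 - 3P = 6P - 19 ⇒ 45 = 9P ⇒ P = 5, q = 11.
The new curves are qd = 26 - 3P (demand) and qs = 6P - 36 (supply).
Setting them equal: 26 - 3P = 6P - 36 → 62 = 9P, so P = 62/9 ≈ 6.8889 and q = 16/3 ≈ 5.3333.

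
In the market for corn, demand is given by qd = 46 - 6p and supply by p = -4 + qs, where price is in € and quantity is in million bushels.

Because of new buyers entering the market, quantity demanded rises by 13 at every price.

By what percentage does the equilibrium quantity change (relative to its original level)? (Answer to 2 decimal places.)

Before the shock: 46 - 6p = p + 4 ⇒ 42 = 7p ⇒ p = 6, q = 10.
With the change applied: demand qd = 59 - 6p, supply qs = p + 4.
Setting them equal: 59 - 6p = p + 4 → 55 = 7p, so p = 55/7 ≈ 7.8571 and q = 83/7 ≈ 11.8571.
%Δq = (11.8571 − 10) / 10 × 100 = +18.57%.

+18.57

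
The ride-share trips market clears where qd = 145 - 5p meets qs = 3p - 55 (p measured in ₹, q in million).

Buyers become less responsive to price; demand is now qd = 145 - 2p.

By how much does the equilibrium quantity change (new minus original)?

Original equilibrium: 145 - 5p = 3p - 55 gives 200 = 8p, so p = 25 and q = 20.
The new curves are qd = 145 - 2p (demand) and qs = 3p - 55 (supply).
Clearing the new market: 145 - 2p = 3p - 55, so p = 40 and q = 65.
Δq = 65 − 20 = +45.

+45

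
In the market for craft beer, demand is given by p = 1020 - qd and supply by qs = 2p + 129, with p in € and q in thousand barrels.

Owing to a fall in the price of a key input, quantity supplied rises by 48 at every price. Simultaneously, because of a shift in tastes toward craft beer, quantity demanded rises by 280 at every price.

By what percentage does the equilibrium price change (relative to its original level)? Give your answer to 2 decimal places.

Original equilibrium: 1020 - p = 2p + 129 gives 891 = 3p, so p = 297 and q = 723.
The shock moves the curves to qd = 1300 - p and qs = 2p + 177.
Clearing the new market: 1300 - p = 2p + 177, so p = 1123/3 ≈ 374.3333 and q = 2777/3 ≈ 925.6667.
%Δp = (374.3333 − 297) / 297 × 100 = +26.04%.

+26.04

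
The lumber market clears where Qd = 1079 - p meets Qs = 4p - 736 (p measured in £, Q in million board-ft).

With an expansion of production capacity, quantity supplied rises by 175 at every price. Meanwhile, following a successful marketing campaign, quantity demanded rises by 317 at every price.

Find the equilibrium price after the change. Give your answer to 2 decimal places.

Before the shock: 1079 - p = 4p - 736 ⇒ 1815 = 5p ⇒ p = 363, Q = 716.
The new curves are Qd = 1396 - p (demand) and Qs = 4p - 561 (supply).
Setting them equal: 1396 - p = 4p - 561 → 1957 = 5p, so p = 391.4 and Q = 1004.6.

391.40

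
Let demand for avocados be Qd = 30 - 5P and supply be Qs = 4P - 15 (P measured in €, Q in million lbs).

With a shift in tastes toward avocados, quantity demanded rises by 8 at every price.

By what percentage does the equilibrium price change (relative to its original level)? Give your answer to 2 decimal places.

+17.78

Initially, 30 - 5P = 4P - 15, so 45 = 9P and P = 5, Q = 5.
After the shift, demand is Qd = 38 - 5P and supply is Qs = 4P - 15.
Equate the new curves: 38 - 5P = 4P - 15, giving 53 = 9P, P = 53/9 ≈ 5.8889, Q = 77/9 ≈ 8.5556.
%ΔP = (5.8889 − 5) / 5 × 100 = +17.78%.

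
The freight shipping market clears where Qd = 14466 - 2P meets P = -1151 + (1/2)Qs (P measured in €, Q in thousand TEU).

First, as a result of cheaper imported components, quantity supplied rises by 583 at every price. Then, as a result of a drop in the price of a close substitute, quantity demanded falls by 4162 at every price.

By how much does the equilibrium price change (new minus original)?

Original equilibrium: 14466 - 2P = 2P + 2302 gives 12164 = 4P, so P = 3041 and Q = 8384.
After the shift, demand is Qd = 10304 - 2P and supply is Qs = 2P + 2885.
Setting them equal: 10304 - 2P = 2P + 2885 → 7419 = 4P, so P = 1854.75 and Q = 6594.5.
ΔP = 1854.75 − 3041 = -1186.25.

-1186.25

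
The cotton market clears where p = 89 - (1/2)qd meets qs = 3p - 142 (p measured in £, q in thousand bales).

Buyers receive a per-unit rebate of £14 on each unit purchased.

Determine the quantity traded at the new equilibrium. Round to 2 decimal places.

66.80

Initially, 178 - 2p = 3p - 142, so 320 = 5p and p = 64, q = 50.
Since buyers' out-of-pocket price is the market price minus the rebate, the effective demand curve becomes qd = 206 - 2p.
Setting them equal: 206 - 2p = 3p - 142 → 348 = 5p, so p = 69.6 and q = 66.8.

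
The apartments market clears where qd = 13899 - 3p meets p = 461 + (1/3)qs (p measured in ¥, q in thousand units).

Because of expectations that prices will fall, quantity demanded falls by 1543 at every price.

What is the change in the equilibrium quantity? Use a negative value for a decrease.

Initially, 13899 - 3p = 3p - 1383, so 15282 = 6p and p = 2547, q = 6258.
With the change applied: demand qd = 12356 - 3p, supply qs = 3p - 1383.
Clearing the new market: 12356 - 3p = 3p - 1383, so p = 13739/6 ≈ 2289.8333 and q = 5486.5.
Δq = 5486.5 − 6258 = -771.5.

-771.5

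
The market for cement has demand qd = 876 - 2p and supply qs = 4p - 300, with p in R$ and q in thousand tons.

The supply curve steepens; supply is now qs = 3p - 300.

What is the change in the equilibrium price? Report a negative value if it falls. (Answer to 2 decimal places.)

+39.20

Initially, 876 - 2p = 4p - 300, so 1176 = 6p and p = 196, q = 484.
The new curves are qd = 876 - 2p (demand) and qs = 3p - 300 (supply).
Setting them equal: 876 - 2p = 3p - 300 → 1176 = 5p, so p = 235.2 and q = 405.6.
Δp = 235.2 − 196 = +39.20.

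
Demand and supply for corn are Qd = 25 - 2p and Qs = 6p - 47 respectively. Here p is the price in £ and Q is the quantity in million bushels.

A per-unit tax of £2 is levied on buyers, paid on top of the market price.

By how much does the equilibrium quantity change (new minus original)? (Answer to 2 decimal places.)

Original equilibrium: 25 - 2p = 6p - 47 gives 72 = 8p, so p = 9 and Q = 7.
Since buyers pay the price plus the tax, the effective demand curve becomes Qd = 21 - 2p.
New equilibrium: 21 - 2p = 6p - 47 ⇒ 68 = 8p ⇒ p = 8.5, Q = 4.
ΔQ = 4 − 7 = -3.00.

-3.00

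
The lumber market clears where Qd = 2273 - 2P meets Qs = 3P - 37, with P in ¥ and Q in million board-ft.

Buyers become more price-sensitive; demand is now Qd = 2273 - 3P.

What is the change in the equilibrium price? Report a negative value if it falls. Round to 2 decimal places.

Original equilibrium: 2273 - 2P = 3P - 37 gives 2310 = 5P, so P = 462 and Q = 1349.
After the shift, demand is Qd = 2273 - 3P and supply is Qs = 3P - 37.
New equilibrium: 2273 - 3P = 3P - 37 ⇒ 2310 = 6P ⇒ P = 385, Q = 1118.
ΔP = 385 − 462 = -77.00.

-77.00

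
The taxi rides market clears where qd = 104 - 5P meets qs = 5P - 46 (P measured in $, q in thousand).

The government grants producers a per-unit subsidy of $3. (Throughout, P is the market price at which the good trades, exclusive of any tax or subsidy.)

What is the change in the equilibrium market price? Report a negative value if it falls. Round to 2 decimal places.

-1.50

Before the shock: 104 - 5P = 5P - 46 ⇒ 150 = 10P ⇒ P = 15, q = 29.
Since sellers receive the price plus the subsidy, the effective supply curve becomes qs = 5P - 31.
Setting them equal: 104 - 5P = 5P - 31 → 135 = 10P, so P = 13.5 and q = 36.5.
ΔP = 13.5 − 15 = -1.50.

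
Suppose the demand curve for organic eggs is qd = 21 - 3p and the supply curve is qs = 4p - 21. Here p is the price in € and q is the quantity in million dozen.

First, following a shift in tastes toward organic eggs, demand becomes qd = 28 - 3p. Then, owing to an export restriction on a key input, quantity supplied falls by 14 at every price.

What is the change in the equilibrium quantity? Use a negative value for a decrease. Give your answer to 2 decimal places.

-2.00

Before the shock: 21 - 3p = 4p - 21 ⇒ 42 = 7p ⇒ p = 6, q = 3.
After the shift, demand is qd = 28 - 3p and supply is qs = 4p - 35.
New equilibrium: 28 - 3p = 4p - 35 ⇒ 63 = 7p ⇒ p = 9, q = 1.
Δq = 1 − 3 = -2.00.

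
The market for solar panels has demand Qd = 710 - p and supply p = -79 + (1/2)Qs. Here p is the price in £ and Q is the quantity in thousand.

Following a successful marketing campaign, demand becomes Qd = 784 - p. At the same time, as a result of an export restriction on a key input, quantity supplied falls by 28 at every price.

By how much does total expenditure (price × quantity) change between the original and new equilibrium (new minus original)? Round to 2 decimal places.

+26604.00

Solve the original market: 710 - p = 2p + 158, hence p = 184 and Q = 526.
The shock moves the curves to Qd = 784 - p and Qs = 2p + 130.
Equate the new curves: 784 - p = 2p + 130, giving 654 = 3p, p = 218, Q = 566.
Expenditure moves from 184×526 = 96784 to 218×566 = 123388; change = +26604.00.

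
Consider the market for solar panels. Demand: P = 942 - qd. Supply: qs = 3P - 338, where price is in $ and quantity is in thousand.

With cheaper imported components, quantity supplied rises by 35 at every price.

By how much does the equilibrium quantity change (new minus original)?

Solve the original market: 942 - P = 3P - 338, hence P = 320 and q = 622.
With the change applied: demand qd = 942 - P, supply qs = 3P - 303.
Clearing the new market: 942 - P = 3P - 303, so P = 311.25 and q = 630.75.
Δq = 630.75 − 622 = +8.75.

+8.75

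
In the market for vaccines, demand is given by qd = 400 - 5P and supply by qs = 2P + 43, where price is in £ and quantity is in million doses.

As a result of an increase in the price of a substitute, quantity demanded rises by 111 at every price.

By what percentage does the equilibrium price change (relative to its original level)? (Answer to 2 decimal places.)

Original equilibrium: 400 - 5P = 2P + 43 gives 357 = 7P, so P = 51 and q = 145.
The new curves are qd = 511 - 5P (demand) and qs = 2P + 43 (supply).
Clearing the new market: 511 - 5P = 2P + 43, so P = 468/7 ≈ 66.8571 and q = 1237/7 ≈ 176.7143.
%ΔP = (66.8571 − 51) / 51 × 100 = +31.09%.

+31.09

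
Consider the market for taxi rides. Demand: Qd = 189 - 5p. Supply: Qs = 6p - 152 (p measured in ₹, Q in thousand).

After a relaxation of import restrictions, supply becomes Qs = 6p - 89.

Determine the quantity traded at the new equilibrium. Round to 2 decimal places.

Before the shock: 189 - 5p = 6p - 152 ⇒ 341 = 11p ⇒ p = 31, Q = 34.
After the shift, demand is Qd = 189 - 5p and supply is Qs = 6p - 89.
Equate the new curves: 189 - 5p = 6p - 89, giving 278 = 11p, p = 278/11 ≈ 25.2727, Q = 689/11 ≈ 62.6364.

62.64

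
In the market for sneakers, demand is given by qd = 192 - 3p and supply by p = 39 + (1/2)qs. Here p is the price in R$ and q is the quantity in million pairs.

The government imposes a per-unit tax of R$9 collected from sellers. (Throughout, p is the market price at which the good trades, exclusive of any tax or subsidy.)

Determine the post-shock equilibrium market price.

Initially, 192 - 3p = 2p - 78, so 270 = 5p and p = 54, q = 30.
Since sellers keep the price net of the tax, the effective supply curve becomes qs = 2p - 96.
Setting them equal: 192 - 3p = 2p - 96 → 288 = 5p, so p = 57.6 and q = 19.2.

57.6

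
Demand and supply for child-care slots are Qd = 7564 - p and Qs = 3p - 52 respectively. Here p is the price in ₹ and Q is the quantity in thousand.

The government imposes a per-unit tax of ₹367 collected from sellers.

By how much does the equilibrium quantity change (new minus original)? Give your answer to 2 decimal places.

Initially, 7564 - p = 3p - 52, so 7616 = 4p and p = 1904, Q = 5660.
Since sellers keep the price net of the tax, the effective supply curve becomes Qs = 3p - 1153.
New equilibrium: 7564 - p = 3p - 1153 ⇒ 8717 = 4p ⇒ p = 2179.25, Q = 5384.75.
ΔQ = 5384.75 − 5660 = -275.25.

-275.25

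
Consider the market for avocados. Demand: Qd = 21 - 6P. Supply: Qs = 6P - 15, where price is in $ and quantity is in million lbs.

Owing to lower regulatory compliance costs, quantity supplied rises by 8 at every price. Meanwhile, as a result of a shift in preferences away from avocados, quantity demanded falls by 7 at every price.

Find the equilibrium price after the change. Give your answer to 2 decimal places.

Before the shock: 21 - 6P = 6P - 15 ⇒ 36 = 12P ⇒ P = 3, Q = 3.
After the shift, demand is Qd = 14 - 6P and supply is Qs = 6P - 7.
New equilibrium: 14 - 6P = 6P - 7 ⇒ 21 = 12P ⇒ P = 1.75, Q = 3.5.

1.75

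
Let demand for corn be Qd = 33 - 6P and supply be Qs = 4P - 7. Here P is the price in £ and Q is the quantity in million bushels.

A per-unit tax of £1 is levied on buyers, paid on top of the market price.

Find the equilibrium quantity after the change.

6.6

Before the shock: 33 - 6P = 4P - 7 ⇒ 40 = 10P ⇒ P = 4, Q = 9.
Since buyers pay the price plus the tax, the effective demand curve becomes Qd = 27 - 6P.
New equilibrium: 27 - 6P = 4P - 7 ⇒ 34 = 10P ⇒ P = 3.4, Q = 6.6.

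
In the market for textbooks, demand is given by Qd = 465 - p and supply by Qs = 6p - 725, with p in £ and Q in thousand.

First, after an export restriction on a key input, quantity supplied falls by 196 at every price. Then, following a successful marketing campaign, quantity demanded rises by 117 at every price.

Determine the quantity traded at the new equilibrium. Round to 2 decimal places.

367.29

Before the shock: 465 - p = 6p - 725 ⇒ 1190 = 7p ⇒ p = 170, Q = 295.
With the change applied: demand Qd = 582 - p, supply Qs = 6p - 921.
Setting them equal: 582 - p = 6p - 921 → 1503 = 7p, so p = 1503/7 ≈ 214.7143 and Q = 2571/7 ≈ 367.2857.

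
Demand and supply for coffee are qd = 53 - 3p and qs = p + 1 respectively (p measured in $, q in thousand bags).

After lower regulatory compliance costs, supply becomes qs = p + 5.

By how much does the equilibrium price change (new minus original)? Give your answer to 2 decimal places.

-1.00

Solve the original market: 53 - 3p = p + 1, hence p = 13 and q = 14.
The new curves are qd = 53 - 3p (demand) and qs = p + 5 (supply).
Clearing the new market: 53 - 3p = p + 5, so p = 12 and q = 17.
Δp = 12 − 13 = -1.00.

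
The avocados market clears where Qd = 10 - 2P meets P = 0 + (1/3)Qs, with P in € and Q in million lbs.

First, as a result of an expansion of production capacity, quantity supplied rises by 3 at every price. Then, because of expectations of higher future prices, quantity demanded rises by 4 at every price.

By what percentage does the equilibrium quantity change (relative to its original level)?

Original equilibrium: 10 - 2P = 3P gives 10 = 5P, so P = 2 and Q = 6.
With the change applied: demand Qd = 14 - 2P, supply Qs = 3P + 3.
New equilibrium: 14 - 2P = 3P + 3 ⇒ 11 = 5P ⇒ P = 2.2, Q = 9.6.
%ΔQ = (9.6 − 6) / 6 × 100 = +60%.

+60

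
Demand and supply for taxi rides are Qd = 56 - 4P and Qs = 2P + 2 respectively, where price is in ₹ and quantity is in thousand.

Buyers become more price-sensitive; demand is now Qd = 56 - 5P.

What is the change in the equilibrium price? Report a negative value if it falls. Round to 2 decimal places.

Solve the original market: 56 - 4P = 2P + 2, hence P = 9 and Q = 20.
The new curves are Qd = 56 - 5P (demand) and Qs = 2P + 2 (supply).
Setting them equal: 56 - 5P = 2P + 2 → 54 = 7P, so P = 54/7 ≈ 7.7143 and Q = 122/7 ≈ 17.4286.
ΔP = 7.7143 − 9 = -1.29.

-1.29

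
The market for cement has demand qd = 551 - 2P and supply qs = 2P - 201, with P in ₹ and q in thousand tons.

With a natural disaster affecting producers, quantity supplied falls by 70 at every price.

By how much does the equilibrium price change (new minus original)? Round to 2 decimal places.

+17.50

Before the shock: 551 - 2P = 2P - 201 ⇒ 752 = 4P ⇒ P = 188, q = 175.
The shock moves the curves to qd = 551 - 2P and qs = 2P - 271.
Clearing the new market: 551 - 2P = 2P - 271, so P = 205.5 and q = 140.
ΔP = 205.5 − 188 = +17.50.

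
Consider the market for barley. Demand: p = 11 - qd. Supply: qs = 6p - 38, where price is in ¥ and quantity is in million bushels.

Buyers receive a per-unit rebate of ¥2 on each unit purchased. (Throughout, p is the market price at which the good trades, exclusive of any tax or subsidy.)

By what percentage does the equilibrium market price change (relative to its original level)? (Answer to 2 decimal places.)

Solve the original market: 11 - p = 6p - 38, hence p = 7 and q = 4.
Since buyers' out-of-pocket price is the market price minus the rebate, the effective demand curve becomes qd = 13 - p.
New equilibrium: 13 - p = 6p - 38 ⇒ 51 = 7p ⇒ p = 51/7 ≈ 7.2857, q = 40/7 ≈ 5.7143.
%Δp = (7.2857 − 7) / 7 × 100 = +4.08%.

+4.08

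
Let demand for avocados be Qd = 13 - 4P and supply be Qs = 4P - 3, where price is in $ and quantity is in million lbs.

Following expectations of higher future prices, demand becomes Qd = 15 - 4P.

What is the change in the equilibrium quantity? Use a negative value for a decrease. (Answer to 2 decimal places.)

+1.00

Before the shock: 13 - 4P = 4P - 3 ⇒ 16 = 8P ⇒ P = 2, Q = 5.
After the shift, demand is Qd = 15 - 4P and supply is Qs = 4P - 3.
Equate the new curves: 15 - 4P = 4P - 3, giving 18 = 8P, P = 2.25, Q = 6.
ΔQ = 6 − 5 = +1.00.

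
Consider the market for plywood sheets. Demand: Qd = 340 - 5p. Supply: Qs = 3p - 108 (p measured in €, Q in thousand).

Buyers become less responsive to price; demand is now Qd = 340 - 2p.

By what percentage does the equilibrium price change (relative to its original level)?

+60

Original equilibrium: 340 - 5p = 3p - 108 gives 448 = 8p, so p = 56 and Q = 60.
The new curves are Qd = 340 - 2p (demand) and Qs = 3p - 108 (supply).
New equilibrium: 340 - 2p = 3p - 108 ⇒ 448 = 5p ⇒ p = 89.6, Q = 160.8.
%Δp = (89.6 − 56) / 56 × 100 = +60%.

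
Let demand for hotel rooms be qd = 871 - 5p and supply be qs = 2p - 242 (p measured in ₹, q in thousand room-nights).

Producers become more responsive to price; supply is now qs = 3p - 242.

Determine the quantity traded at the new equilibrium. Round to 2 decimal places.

Before the shock: 871 - 5p = 2p - 242 ⇒ 1113 = 7p ⇒ p = 159, q = 76.
The new curves are qd = 871 - 5p (demand) and qs = 3p - 242 (supply).
Clearing the new market: 871 - 5p = 3p - 242, so p = 139.125 and q = 175.375.

175.38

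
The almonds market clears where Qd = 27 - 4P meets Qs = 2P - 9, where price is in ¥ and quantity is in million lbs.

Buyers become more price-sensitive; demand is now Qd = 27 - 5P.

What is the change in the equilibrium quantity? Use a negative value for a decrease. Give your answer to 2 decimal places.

Initially, 27 - 4P = 2P - 9, so 36 = 6P and P = 6, Q = 3.
With the change applied: demand Qd = 27 - 5P, supply Qs = 2P - 9.
Equate the new curves: 27 - 5P = 2P - 9, giving 36 = 7P, P = 36/7 ≈ 5.1429, Q = 9/7 ≈ 1.2857.
ΔQ = 1.2857 − 3 = -1.71.

-1.71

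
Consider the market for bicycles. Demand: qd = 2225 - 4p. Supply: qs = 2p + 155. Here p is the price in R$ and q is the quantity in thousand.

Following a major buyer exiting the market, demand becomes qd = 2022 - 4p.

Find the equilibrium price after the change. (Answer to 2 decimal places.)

311.17

Solve the original market: 2225 - 4p = 2p + 155, hence p = 345 and q = 845.
The shock moves the curves to qd = 2022 - 4p and qs = 2p + 155.
Clearing the new market: 2022 - 4p = 2p + 155, so p = 1867/6 ≈ 311.1667 and q = 2332/3 ≈ 777.3333.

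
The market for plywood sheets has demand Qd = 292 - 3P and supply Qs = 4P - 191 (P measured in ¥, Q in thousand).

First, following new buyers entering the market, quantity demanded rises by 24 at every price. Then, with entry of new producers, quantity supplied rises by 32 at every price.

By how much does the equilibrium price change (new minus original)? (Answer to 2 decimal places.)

Before the shock: 292 - 3P = 4P - 191 ⇒ 483 = 7P ⇒ P = 69, Q = 85.
The new curves are Qd = 316 - 3P (demand) and Qs = 4P - 159 (supply).
Equate the new curves: 316 - 3P = 4P - 159, giving 475 = 7P, P = 475/7 ≈ 67.8571, Q = 787/7 ≈ 112.4286.
ΔP = 67.8571 − 69 = -1.14.

-1.14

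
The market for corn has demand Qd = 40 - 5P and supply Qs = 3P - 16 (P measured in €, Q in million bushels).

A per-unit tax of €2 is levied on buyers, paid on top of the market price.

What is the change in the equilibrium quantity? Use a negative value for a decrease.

Solve the original market: 40 - 5P = 3P - 16, hence P = 7 and Q = 5.
Since buyers pay the price plus the tax, the effective demand curve becomes Qd = 30 - 5P.
Clearing the new market: 30 - 5P = 3P - 16, so P = 5.75 and Q = 1.25.
ΔQ = 1.25 − 5 = -3.75.

-3.75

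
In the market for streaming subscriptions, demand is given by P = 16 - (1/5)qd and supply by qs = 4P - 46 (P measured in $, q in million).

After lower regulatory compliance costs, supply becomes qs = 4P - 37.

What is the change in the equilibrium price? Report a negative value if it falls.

Initially, 80 - 5P = 4P - 46, so 126 = 9P and P = 14, q = 10.
The new curves are qd = 80 - 5P (demand) and qs = 4P - 37 (supply).
Setting them equal: 80 - 5P = 4P - 37 → 117 = 9P, so P = 13 and q = 15.
ΔP = 13 − 14 = -1.

-1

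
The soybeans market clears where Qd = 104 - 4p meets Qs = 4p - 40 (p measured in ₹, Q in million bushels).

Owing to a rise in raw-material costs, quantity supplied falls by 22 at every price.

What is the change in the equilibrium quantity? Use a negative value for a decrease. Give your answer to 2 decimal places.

-11.00

Before the shock: 104 - 4p = 4p - 40 ⇒ 144 = 8p ⇒ p = 18, Q = 32.
After the shift, demand is Qd = 104 - 4p and supply is Qs = 4p - 62.
Setting them equal: 104 - 4p = 4p - 62 → 166 = 8p, so p = 20.75 and Q = 21.
ΔQ = 21 − 32 = -11.00.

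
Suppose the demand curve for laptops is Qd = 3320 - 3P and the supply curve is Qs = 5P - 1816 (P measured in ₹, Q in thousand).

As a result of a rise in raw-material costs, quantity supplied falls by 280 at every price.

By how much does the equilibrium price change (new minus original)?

+35

Initially, 3320 - 3P = 5P - 1816, so 5136 = 8P and P = 642, Q = 1394.
After the shift, demand is Qd = 3320 - 3P and supply is Qs = 5P - 2096.
New equilibrium: 3320 - 3P = 5P - 2096 ⇒ 5416 = 8P ⇒ P = 677, Q = 1289.
ΔP = 677 − 642 = +35.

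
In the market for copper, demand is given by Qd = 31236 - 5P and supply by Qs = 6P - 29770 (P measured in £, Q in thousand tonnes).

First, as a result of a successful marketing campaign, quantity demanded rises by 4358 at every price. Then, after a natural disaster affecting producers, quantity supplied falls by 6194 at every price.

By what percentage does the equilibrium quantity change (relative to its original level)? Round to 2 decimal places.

-12.50

Initially, 31236 - 5P = 6P - 29770, so 61006 = 11P and P = 5546, Q = 3506.
The new curves are Qd = 35594 - 5P (demand) and Qs = 6P - 35964 (supply).
Setting them equal: 35594 - 5P = 6P - 35964 → 71558 = 11P, so P = 71558/11 ≈ 6505.2727 and Q = 33744/11 ≈ 3067.6364.
%ΔQ = (3067.6364 − 3506) / 3506 × 100 = -12.50%.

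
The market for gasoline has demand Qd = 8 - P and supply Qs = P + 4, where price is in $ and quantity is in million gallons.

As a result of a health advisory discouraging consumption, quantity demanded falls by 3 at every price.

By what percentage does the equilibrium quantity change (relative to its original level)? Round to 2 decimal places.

Solve the original market: 8 - P = P + 4, hence P = 2 and Q = 6.
The new curves are Qd = 5 - P (demand) and Qs = P + 4 (supply).
Setting them equal: 5 - P = P + 4 → 1 = 2P, so P = 0.5 and Q = 4.5.
%ΔQ = (4.5 − 6) / 6 × 100 = -25.00%.

-25.00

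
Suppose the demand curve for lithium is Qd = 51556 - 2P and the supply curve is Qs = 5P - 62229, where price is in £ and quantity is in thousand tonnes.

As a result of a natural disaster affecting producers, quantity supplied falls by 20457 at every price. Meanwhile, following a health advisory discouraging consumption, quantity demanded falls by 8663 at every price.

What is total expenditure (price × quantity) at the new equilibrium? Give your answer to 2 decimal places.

125817343.82

Initially, 51556 - 2P = 5P - 62229, so 113785 = 7P and P = 16255, Q = 19046.
The new curves are Qd = 42893 - 2P (demand) and Qs = 5P - 82686 (supply).
New equilibrium: 42893 - 2P = 5P - 82686 ⇒ 125579 = 7P ⇒ P = 125579/7 ≈ 17939.8571, Q = 49093/7 ≈ 7013.2857.
New expenditure = 17939.8571 × 7013.2857 = 125817343.82.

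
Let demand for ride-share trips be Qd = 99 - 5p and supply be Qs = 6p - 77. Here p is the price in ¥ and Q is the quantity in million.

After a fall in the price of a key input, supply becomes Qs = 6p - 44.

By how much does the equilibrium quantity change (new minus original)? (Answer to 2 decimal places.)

+15.00

Initially, 99 - 5p = 6p - 77, so 176 = 11p and p = 16, Q = 19.
The new curves are Qd = 99 - 5p (demand) and Qs = 6p - 44 (supply).
Equate the new curves: 99 - 5p = 6p - 44, giving 143 = 11p, p = 13, Q = 34.
ΔQ = 34 − 19 = +15.00.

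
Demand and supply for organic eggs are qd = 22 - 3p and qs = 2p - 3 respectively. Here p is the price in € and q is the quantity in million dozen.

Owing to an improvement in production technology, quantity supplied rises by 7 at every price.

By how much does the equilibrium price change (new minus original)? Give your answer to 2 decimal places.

Original equilibrium: 22 - 3p = 2p - 3 gives 25 = 5p, so p = 5 and q = 7.
After the shift, demand is qd = 22 - 3p and supply is qs = 2p + 4.
New equilibrium: 22 - 3p = 2p + 4 ⇒ 18 = 5p ⇒ p = 3.6, q = 11.2.
Δp = 3.6 − 5 = -1.40.

-1.40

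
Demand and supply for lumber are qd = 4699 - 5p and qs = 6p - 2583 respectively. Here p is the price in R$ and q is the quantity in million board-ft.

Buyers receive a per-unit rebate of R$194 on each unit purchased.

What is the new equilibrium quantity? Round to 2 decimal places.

1918.09

Initially, 4699 - 5p = 6p - 2583, so 7282 = 11p and p = 662, q = 1389.
Since buyers' out-of-pocket price is the market price minus the rebate, the effective demand curve becomes qd = 5669 - 5p.
Clearing the new market: 5669 - 5p = 6p - 2583, so p = 8252/11 ≈ 750.1818 and q = 21099/11 ≈ 1918.0909.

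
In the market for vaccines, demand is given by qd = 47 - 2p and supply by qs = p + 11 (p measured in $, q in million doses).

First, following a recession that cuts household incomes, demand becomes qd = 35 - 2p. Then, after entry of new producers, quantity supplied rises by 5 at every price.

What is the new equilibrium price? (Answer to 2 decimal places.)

6.33

Initially, 47 - 2p = p + 11, so 36 = 3p and p = 12, q = 23.
After the shift, demand is qd = 35 - 2p and supply is qs = p + 16.
Equate the new curves: 35 - 2p = p + 16, giving 19 = 3p, p = 19/3 ≈ 6.3333, q = 67/3 ≈ 22.3333.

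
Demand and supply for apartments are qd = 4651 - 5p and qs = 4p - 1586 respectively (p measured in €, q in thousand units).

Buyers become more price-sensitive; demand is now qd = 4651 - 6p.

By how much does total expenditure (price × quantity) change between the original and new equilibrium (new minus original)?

-255079.44

Solve the original market: 4651 - 5p = 4p - 1586, hence p = 693 and q = 1186.
The shock moves the curves to qd = 4651 - 6p and qs = 4p - 1586.
Equate the new curves: 4651 - 6p = 4p - 1586, giving 6237 = 10p, p = 623.7, q = 908.8.
Expenditure moves from 693×1186 = 821898 to 623.7×908.8 = 566818.56; change = -255079.44.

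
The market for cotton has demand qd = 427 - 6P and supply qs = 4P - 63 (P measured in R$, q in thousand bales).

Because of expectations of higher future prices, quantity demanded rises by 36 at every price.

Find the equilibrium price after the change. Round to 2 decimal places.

52.60

Before the shock: 427 - 6P = 4P - 63 ⇒ 490 = 10P ⇒ P = 49, q = 133.
The new curves are qd = 463 - 6P (demand) and qs = 4P - 63 (supply).
Equate the new curves: 463 - 6P = 4P - 63, giving 526 = 10P, P = 52.6, q = 147.4.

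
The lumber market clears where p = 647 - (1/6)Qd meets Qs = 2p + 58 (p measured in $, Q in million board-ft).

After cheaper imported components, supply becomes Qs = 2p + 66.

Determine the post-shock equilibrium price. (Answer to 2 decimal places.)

477.00

Solve the original market: 3882 - 6p = 2p + 58, hence p = 478 and Q = 1014.
The shock moves the curves to Qd = 3882 - 6p and Qs = 2p + 66.
Equate the new curves: 3882 - 6p = 2p + 66, giving 3816 = 8p, p = 477, Q = 1020.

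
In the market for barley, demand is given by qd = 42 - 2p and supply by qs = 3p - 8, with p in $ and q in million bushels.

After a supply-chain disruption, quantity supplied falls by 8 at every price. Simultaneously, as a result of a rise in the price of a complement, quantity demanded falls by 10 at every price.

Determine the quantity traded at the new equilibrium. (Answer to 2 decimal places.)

12.80

Original equilibrium: 42 - 2p = 3p - 8 gives 50 = 5p, so p = 10 and q = 22.
The new curves are qd = 32 - 2p (demand) and qs = 3p - 16 (supply).
New equilibrium: 32 - 2p = 3p - 16 ⇒ 48 = 5p ⇒ p = 9.6, q = 12.8.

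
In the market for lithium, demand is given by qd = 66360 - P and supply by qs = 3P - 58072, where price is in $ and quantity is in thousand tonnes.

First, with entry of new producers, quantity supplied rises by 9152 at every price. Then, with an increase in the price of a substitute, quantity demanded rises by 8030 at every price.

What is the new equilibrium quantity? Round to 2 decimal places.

Solve the original market: 66360 - P = 3P - 58072, hence P = 31108 and q = 35252.
With the change applied: demand qd = 74390 - P, supply qs = 3P - 48920.
Clearing the new market: 74390 - P = 3P - 48920, so P = 30827.5 and q = 43562.5.

43562.50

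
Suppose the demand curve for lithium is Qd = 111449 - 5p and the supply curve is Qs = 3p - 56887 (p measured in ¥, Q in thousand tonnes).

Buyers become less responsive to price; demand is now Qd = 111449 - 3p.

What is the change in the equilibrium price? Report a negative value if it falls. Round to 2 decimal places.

+7014.00

Solve the original market: 111449 - 5p = 3p - 56887, hence p = 21042 and Q = 6239.
The new curves are Qd = 111449 - 3p (demand) and Qs = 3p - 56887 (supply).
New equilibrium: 111449 - 3p = 3p - 56887 ⇒ 168336 = 6p ⇒ p = 28056, Q = 27281.
Δp = 28056 − 21042 = +7014.00.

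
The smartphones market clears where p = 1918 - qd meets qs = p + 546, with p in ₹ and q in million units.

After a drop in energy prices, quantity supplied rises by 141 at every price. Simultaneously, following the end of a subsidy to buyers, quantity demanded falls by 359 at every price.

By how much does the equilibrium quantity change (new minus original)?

-109

Solve the original market: 1918 - p = p + 546, hence p = 686 and q = 1232.
The shock moves the curves to qd = 1559 - p and qs = p + 687.
New equilibrium: 1559 - p = p + 687 ⇒ 872 = 2p ⇒ p = 436, q = 1123.
Δq = 1123 − 1232 = -109.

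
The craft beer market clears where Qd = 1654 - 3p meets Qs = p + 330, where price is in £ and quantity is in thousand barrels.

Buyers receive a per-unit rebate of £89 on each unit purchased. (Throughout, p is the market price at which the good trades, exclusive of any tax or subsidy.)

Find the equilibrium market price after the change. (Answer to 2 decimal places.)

397.75

Initially, 1654 - 3p = p + 330, so 1324 = 4p and p = 331, Q = 661.
Since buyers' out-of-pocket price is the market price minus the rebate, the effective demand curve becomes Qd = 1921 - 3p.
Setting them equal: 1921 - 3p = p + 330 → 1591 = 4p, so p = 397.75 and Q = 727.75.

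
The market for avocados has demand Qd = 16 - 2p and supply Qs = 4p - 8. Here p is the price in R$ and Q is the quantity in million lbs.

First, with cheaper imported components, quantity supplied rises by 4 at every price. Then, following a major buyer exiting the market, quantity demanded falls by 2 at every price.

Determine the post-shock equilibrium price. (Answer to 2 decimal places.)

Solve the original market: 16 - 2p = 4p - 8, hence p = 4 and Q = 8.
The new curves are Qd = 14 - 2p (demand) and Qs = 4p - 4 (supply).
Equate the new curves: 14 - 2p = 4p - 4, giving 18 = 6p, p = 3, Q = 8.

3.00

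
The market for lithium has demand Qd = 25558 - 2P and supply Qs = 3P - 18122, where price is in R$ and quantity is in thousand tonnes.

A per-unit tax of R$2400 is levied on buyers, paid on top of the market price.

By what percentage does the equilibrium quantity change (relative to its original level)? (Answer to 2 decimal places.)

-35.62

Initially, 25558 - 2P = 3P - 18122, so 43680 = 5P and P = 8736, Q = 8086.
Since buyers pay the price plus the tax, the effective demand curve becomes Qd = 20758 - 2P.
Setting them equal: 20758 - 2P = 3P - 18122 → 38880 = 5P, so P = 7776 and Q = 5206.
%ΔQ = (5206 − 8086) / 8086 × 100 = -35.62%.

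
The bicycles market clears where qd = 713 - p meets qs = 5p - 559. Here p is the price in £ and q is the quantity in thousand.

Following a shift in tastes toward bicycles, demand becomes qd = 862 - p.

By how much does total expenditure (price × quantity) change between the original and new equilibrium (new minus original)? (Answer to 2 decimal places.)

+41848.31

Initially, 713 - p = 5p - 559, so 1272 = 6p and p = 212, q = 501.
With the change applied: demand qd = 862 - p, supply qs = 5p - 559.
Clearing the new market: 862 - p = 5p - 559, so p = 1421/6 ≈ 236.8333 and q = 3751/6 ≈ 625.1667.
Expenditure moves from 212×501 = 106212 to 236.8333×625.1667 = 148060.3056; change = +41848.31.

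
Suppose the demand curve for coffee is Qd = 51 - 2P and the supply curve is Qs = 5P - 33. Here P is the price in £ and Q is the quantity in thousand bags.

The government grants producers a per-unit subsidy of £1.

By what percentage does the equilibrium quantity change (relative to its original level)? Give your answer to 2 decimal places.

Solve the original market: 51 - 2P = 5P - 33, hence P = 12 and Q = 27.
Since sellers receive the price plus the subsidy, the effective supply curve becomes Qs = 5P - 28.
Equate the new curves: 51 - 2P = 5P - 28, giving 79 = 7P, P = 79/7 ≈ 11.2857, Q = 199/7 ≈ 28.4286.
%ΔQ = (28.4286 − 27) / 27 × 100 = +5.29%.

+5.29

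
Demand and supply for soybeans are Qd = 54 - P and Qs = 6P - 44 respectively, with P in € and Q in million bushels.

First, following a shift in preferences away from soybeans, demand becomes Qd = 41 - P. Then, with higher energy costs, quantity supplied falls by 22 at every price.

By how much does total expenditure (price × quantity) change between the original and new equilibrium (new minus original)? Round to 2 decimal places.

-166.94

Initially, 54 - P = 6P - 44, so 98 = 7P and P = 14, Q = 40.
The new curves are Qd = 41 - P (demand) and Qs = 6P - 66 (supply).
Equate the new curves: 41 - P = 6P - 66, giving 107 = 7P, P = 107/7 ≈ 15.2857, Q = 180/7 ≈ 25.7143.
Expenditure moves from 14×40 = 560 to 15.2857×25.7143 = 393.0612; change = -166.94.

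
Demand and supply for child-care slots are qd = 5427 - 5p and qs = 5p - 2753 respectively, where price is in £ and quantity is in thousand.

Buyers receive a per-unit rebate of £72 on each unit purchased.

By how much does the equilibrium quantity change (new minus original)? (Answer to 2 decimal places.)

Initially, 5427 - 5p = 5p - 2753, so 8180 = 10p and p = 818, q = 1337.
Since buyers' out-of-pocket price is the market price minus the rebate, the effective demand curve becomes qd = 5787 - 5p.
Equate the new curves: 5787 - 5p = 5p - 2753, giving 8540 = 10p, p = 854, q = 1517.
Δq = 1517 − 1337 = +180.00.

+180.00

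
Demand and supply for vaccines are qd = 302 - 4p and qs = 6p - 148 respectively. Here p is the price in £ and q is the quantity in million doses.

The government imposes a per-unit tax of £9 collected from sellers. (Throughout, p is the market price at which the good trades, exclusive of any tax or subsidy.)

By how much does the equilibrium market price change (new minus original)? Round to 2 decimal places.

Original equilibrium: 302 - 4p = 6p - 148 gives 450 = 10p, so p = 45 and q = 122.
Since sellers keep the price net of the tax, the effective supply curve becomes qs = 6p - 202.
Clearing the new market: 302 - 4p = 6p - 202, so p = 50.4 and q = 100.4.
Δp = 50.4 − 45 = +5.40.

+5.40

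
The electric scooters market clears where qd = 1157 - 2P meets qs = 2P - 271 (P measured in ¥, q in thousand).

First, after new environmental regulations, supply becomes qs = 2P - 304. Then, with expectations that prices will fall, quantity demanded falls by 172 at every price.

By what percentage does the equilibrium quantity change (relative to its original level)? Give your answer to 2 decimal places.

-23.14

Original equilibrium: 1157 - 2P = 2P - 271 gives 1428 = 4P, so P = 357 and q = 443.
The shock moves the curves to qd = 985 - 2P and qs = 2P - 304.
New equilibrium: 985 - 2P = 2P - 304 ⇒ 1289 = 4P ⇒ P = 322.25, q = 340.5.
%Δq = (340.5 − 443) / 443 × 100 = -23.14%.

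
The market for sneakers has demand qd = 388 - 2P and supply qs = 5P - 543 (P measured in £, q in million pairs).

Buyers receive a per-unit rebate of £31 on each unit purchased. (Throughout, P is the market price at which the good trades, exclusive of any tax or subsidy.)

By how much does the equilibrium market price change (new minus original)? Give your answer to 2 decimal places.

+8.86

Before the shock: 388 - 2P = 5P - 543 ⇒ 931 = 7P ⇒ P = 133, q = 122.
Since buyers' out-of-pocket price is the market price minus the rebate, the effective demand curve becomes qd = 450 - 2P.
Setting them equal: 450 - 2P = 5P - 543 → 993 = 7P, so P = 993/7 ≈ 141.8571 and q = 1164/7 ≈ 166.2857.
ΔP = 141.8571 − 133 = +8.86.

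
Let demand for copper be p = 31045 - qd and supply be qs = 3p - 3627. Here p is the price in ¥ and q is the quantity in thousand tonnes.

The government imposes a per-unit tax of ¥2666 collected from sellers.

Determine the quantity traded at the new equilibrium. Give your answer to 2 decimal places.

Before the shock: 31045 - p = 3p - 3627 ⇒ 34672 = 4p ⇒ p = 8668, q = 22377.
Since sellers keep the price net of the tax, the effective supply curve becomes qs = 3p - 11625.
Setting them equal: 31045 - p = 3p - 11625 → 42670 = 4p, so p = 10667.5 and q = 20377.5.

20377.50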